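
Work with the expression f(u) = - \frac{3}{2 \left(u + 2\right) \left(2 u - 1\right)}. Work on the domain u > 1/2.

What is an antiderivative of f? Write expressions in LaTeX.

Factor the denominator (2 \left(u + 2\right) \left(2 u - 1\right)) and decompose: f = - \frac{3}{5 \left(2 u - 1\right)} + \frac{3}{10 \left(u + 2\right)}; each piece integrates to a log, atan, or power term.
Check: d/du[\frac{3 \left(- \log{\left(u - \frac{1}{2} \right)} + \log{\left(u + 2 \right)}\right)}{10}] = - \frac{3}{4 u^{2} + 6 u - 4}, which equals f(u).

An antiderivative is F(u) = \frac{3 \left(- \log{\left(u - \frac{1}{2} \right)} + \log{\left(u + 2 \right)}\right)}{10}.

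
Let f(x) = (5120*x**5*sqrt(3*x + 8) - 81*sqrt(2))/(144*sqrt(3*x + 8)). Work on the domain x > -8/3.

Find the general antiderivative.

A first test for any F(x): its x-derivative must equal f(x) identically.
Check: d/dx[(1280*x**6 - 81*sqrt(2)*sqrt(3*x + 8))/216] = (5120*x**5*sqrt(3*x + 8) - 81*sqrt(2))/(144*sqrt(3*x + 8)) = f(x).

F(x) = (1280*x**6 - 81*sqrt(2)*sqrt(3*x + 8))/216 + C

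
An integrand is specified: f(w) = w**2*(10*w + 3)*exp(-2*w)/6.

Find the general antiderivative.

f has the shape u'v + uv' for u = -5*w**3/6 - 3*w**2/2 - 3*w/2 - 3/4 and v = exp(-2*w) — it is the derivative of the product u*v.
Check: d/dw[-(10*w**3 + 18*w**2 + 18*w + 9)*exp(-2*w)/12] = (10*w**3 + 3*w**2)*exp(-2*w)/6, which equals f(w).

F(w) = -(10*w**3 + 18*w**2 + 18*w + 9)*exp(-2*w)/12 + C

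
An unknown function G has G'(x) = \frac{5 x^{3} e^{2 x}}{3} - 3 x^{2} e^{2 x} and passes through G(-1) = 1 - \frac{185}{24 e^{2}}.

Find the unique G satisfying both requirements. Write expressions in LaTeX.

Recognize the product-rule pattern: G'(x) = u'v + uv' with u = \frac{5 x^{3}}{6} - \frac{11 x^{2}}{4} + \frac{11 x}{4} - \frac{11}{8}, v = e^{2 x}, so integration by parts undoes it.
A general antiderivative is \frac{\left(20 x^{3} - 66 x^{2} + 66 x - 33\right) e^{2 x}}{24} + C.
The condition gives C = 1 - \frac{185}{24 e^{2}} - (- \frac{185}{24 e^{2}}) = 1.
So G(x) = \frac{\left(20 x^{3} - 66 x^{2} + 66 x - 33\right) e^{2 x}}{24} + 1.
Check: d/dx[\frac{\left(20 x^{3} - 66 x^{2} + 66 x - 33\right) e^{2 x}}{24} + 1] = \frac{5 x^{3} e^{2 x}}{3} - 3 x^{2} e^{2 x} = G'(x).

G(x) = \frac{\left(20 x^{3} - 66 x^{2} + 66 x - 33\right) e^{2 x}}{24} + 1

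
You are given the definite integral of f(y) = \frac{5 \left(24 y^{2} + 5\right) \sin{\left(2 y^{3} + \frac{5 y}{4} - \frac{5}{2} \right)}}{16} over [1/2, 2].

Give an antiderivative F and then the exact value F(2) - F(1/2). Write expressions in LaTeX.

f matches the chain-rule pattern g'(h)*h' with inner function h(y) = 2 y^{3} + \frac{5 y}{4} - \frac{5}{2}; substituting u = h(y) collapses the integral.
F(y) = - \frac{5 \cos{\left(2 y^{3} + \frac{5 y}{4} - \frac{5}{2} \right)}}{4} is an antiderivative of f.
Check: d/dy[- \frac{5 \cos{\left(2 y^{3} + \frac{5 y}{4} - \frac{5}{2} \right)}}{4}] = \frac{15 y^{2} \sin{\left(2 y^{3} + \frac{5 y}{4} - \frac{5}{2} \right)}}{2} + \frac{25 \sin{\left(2 y^{3} + \frac{5 y}{4} - \frac{5}{2} \right)}}{16}, which equals f(y).
F(2) = - \frac{5 \cos{\left(16 \right)}}{4}; F(1/2) = - \frac{5 \cos{\left(\frac{13}{8} \right)}}{4}.
Integral = F(2) - F(1/2) = \frac{5 \cos{\left(\frac{13}{8} \right)}}{4} - \frac{5 \cos{\left(16 \right)}}{4}.

Antiderivative: F(y) = - \frac{5 \cos{\left(2 y^{3} + \frac{5 y}{4} - \frac{5}{2} \right)}}{4}; value = \frac{5 \cos{\left(\frac{13}{8} \right)}}{4} - \frac{5 \cos{\left(16 \right)}}{4}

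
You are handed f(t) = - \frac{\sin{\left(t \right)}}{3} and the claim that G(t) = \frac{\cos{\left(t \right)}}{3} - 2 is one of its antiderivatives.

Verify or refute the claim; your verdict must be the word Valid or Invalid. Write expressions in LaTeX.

d/dt[G] = - \frac{\sin{\left(t \right)}}{3}
This equals f(t) exactly, so the claim holds.

Valid - differentiating G returns exactly f.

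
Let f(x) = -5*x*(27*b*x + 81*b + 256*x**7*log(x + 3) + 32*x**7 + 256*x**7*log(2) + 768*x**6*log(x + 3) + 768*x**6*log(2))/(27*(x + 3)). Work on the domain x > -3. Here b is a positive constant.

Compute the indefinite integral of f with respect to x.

Recover f(x) by differentiating a candidate F(x); any mismatch rules it out.
Check: d/dx[5*x**2*(-27*b - 64*x**6*log(2*x + 6))/54] = (-135*b*x**2 - 405*b*x - 1280*x**8*log(x + 3) - 1280*x**8*log(2) - 160*x**8 - 3840*x**7*log(x + 3) - 3840*x**7*log(2))/(27*x + 81), which equals f(x).

F(x) = 5*x**2*(-27*b - 64*x**6*log(2*x + 6))/54 + C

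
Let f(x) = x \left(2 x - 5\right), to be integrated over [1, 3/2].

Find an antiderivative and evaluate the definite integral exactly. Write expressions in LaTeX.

Antiderivative: F(x) = \frac{2 x^{3}}{3} - \frac{5 x^{2}}{2}; value = - \frac{37}{24}

Any candidate F(x) must reproduce f(x) exactly when differentiated.
F(x) = \frac{2 x^{3}}{3} - \frac{5 x^{2}}{2} is an antiderivative of f.
Check: d/dx[\frac{2 x^{3}}{3} - \frac{5 x^{2}}{2}] = 2 x^{2} - 5 x, which equals f(x).
F(3/2) = - \frac{27}{8}; F(1) = - \frac{11}{6}.
Integral = F(3/2) - F(1) = - \frac{37}{24}.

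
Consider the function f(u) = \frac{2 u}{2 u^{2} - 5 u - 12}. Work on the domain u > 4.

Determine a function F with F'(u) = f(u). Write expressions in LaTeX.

An antiderivative is F(u) = \frac{8 \log{\left(u - 4 \right)}}{11} + \frac{3 \log{\left(u + \frac{3}{2} \right)}}{11}.

Factor the denominator (\left(u - 4\right) \left(2 u + 3\right)) and decompose: f = \frac{6}{11 \left(2 u + 3\right)} + \frac{8}{11 \left(u - 4\right)}; each piece integrates to a log, atan, or power term.
Check: d/du[\frac{8 \log{\left(u - 4 \right)}}{11} + \frac{3 \log{\left(u + \frac{3}{2} \right)}}{11}] = \frac{2 u}{2 u^{2} - 5 u - 12} = f(u).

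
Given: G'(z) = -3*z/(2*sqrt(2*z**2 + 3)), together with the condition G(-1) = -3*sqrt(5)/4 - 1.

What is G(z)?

The substitution u = 2*z**2 + 3 works: G'(z) is exactly (dG/du)*(du/dz) for that inner function.
A general antiderivative is -3*sqrt(2*z**2 + 3)/4 + C.
The condition gives C = -3*sqrt(5)/4 - 1 - (-3*sqrt(5)/4) = -1.
So G(z) = -3*sqrt(2*z**2 + 3)/4 - 1.
Check: d/dz[-3*sqrt(2*z**2 + 3)/4 - 1] = -3*z/(2*sqrt(2*z**2 + 3)) = G'(z).

G(z) = -3*sqrt(2*z**2 + 3)/4 - 1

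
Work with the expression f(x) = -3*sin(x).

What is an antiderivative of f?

An antiderivative is F(x) = 3*cos(x).

Since d/dx undoes antidifferentiation here, F'(x) = f(x) is required of F(x).
Check: d/dx[3*cos(x)] = -3*sin(x) = f(x).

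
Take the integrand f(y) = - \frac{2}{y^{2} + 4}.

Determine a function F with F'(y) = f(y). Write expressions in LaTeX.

Any candidate F(y) must reproduce f(y) exactly when differentiated.
Check: d/dy[- \operatorname{atan}{\left(\frac{y}{2} \right)}] = - \frac{2}{y^{2} + 4} = f(y).

An antiderivative is F(y) = - \operatorname{atan}{\left(\frac{y}{2} \right)}.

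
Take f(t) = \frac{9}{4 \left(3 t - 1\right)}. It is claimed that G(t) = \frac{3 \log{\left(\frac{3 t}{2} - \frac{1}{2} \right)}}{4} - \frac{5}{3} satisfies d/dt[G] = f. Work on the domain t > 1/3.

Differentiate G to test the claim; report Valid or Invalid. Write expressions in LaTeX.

Valid - differentiating G returns exactly f.

d/dt[G] = \frac{9}{12 t - 4}
This equals f(t) exactly, so the claim holds.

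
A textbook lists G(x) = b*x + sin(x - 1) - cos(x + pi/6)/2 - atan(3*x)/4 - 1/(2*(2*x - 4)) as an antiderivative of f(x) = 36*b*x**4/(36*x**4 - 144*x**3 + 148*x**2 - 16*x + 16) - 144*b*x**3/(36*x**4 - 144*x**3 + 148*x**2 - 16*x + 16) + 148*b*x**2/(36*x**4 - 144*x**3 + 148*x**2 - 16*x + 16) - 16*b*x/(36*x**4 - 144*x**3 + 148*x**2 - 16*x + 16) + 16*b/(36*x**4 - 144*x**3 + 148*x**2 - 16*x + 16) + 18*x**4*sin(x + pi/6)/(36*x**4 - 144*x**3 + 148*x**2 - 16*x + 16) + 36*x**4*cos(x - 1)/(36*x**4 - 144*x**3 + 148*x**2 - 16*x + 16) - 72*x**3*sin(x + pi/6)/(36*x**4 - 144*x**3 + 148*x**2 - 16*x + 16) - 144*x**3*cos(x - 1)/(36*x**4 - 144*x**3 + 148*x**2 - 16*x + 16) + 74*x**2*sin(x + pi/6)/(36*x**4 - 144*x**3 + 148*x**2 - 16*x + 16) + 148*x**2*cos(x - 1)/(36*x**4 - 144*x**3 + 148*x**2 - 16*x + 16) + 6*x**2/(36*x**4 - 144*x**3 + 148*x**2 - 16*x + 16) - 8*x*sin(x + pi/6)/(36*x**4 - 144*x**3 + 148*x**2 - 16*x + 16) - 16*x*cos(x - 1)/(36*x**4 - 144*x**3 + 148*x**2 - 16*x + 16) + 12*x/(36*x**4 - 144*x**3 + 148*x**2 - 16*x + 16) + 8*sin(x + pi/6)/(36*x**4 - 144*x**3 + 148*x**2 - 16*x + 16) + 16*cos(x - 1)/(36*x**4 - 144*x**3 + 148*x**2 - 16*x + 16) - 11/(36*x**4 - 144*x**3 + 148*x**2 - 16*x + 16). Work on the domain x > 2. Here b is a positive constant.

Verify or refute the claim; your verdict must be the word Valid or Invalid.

d/dx[G] = (36*b*x**4 - 144*b*x**3 + 148*b*x**2 - 16*b*x + 16*b + 18*x**4*sin(x + pi/6) + 36*x**4*cos(x - 1) - 72*x**3*sin(x + pi/6) - 144*x**3*cos(x - 1) + 74*x**2*sin(x + pi/6) + 148*x**2*cos(x - 1) + 6*x**2 - 8*x*sin(x + pi/6) - 16*x*cos(x - 1) + 12*x + 8*sin(x + pi/6) + 16*cos(x - 1) - 11)/(36*x**4 - 144*x**3 + 148*x**2 - 16*x + 16)
This equals f(x) exactly, so the claim holds.

Valid: G'(x) = f(x).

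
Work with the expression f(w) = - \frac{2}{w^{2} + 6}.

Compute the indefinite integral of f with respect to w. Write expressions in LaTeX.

Recover f(w) by differentiating a candidate F(w); any mismatch rules it out.
Check: d/dw[- \frac{\sqrt{6} \operatorname{atan}{\left(\frac{\sqrt{6} w}{6} \right)}}{3}] = - \frac{2}{w^{2} + 6} = f(w).

F(w) = - \frac{\sqrt{6} \operatorname{atan}{\left(\frac{\sqrt{6} w}{6} \right)}}{3} + C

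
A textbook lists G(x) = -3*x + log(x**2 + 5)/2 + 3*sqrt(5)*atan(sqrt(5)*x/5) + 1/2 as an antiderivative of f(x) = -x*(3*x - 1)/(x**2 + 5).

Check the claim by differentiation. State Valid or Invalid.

Valid - the claim checks out under differentiation.

d/dx[G] = (-3*x**2 + x)/(x**2 + 5)
This equals f(x) exactly, so the claim holds.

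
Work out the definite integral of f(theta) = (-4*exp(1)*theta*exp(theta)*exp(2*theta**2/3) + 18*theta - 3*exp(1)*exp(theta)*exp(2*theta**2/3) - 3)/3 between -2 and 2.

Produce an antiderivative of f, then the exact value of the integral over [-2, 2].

Antiderivative: F(theta) = 3*theta**2 - theta - exp(1)*exp(theta)*exp(2*theta**2/3); value = -exp(17/3) - 4 + exp(5/3)

A candidate is checked by its d/dtheta: the result must match f(theta).
F(theta) = 3*theta**2 - theta - exp(1)*exp(theta)*exp(2*theta**2/3) is an antiderivative of f.
Check: d/dtheta[3*theta**2 - theta - exp(1)*exp(theta)*exp(2*theta**2/3)] = -4*exp(1)*theta*exp(theta)*exp(2*theta**2/3)/3 + 6*theta - exp(1)*exp(theta)*exp(2*theta**2/3) - 1, which equals f(theta).
F(2) = 10 - exp(17/3); F(-2) = 14 - exp(5/3).
Integral = F(2) - F(-2) = -exp(17/3) - 4 + exp(5/3).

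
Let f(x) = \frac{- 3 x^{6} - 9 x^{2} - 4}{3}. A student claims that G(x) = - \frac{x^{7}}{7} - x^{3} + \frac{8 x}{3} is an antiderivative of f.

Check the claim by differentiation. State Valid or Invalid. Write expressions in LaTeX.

d/dx[G] = - x^{6} - 3 x^{2} + \frac{8}{3}
d/dx[G] - f(x) = 4 != 0.

Invalid: d/dx[G] - f = 4, which is not 0.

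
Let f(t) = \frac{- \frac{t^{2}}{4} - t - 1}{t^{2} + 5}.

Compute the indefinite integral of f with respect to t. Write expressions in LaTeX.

F(t) = - \frac{t}{4} - \frac{\log{\left(t^{2} + 5 \right)}}{2} + \frac{\sqrt{5} \operatorname{atan}{\left(\frac{\sqrt{5} t}{5} \right)}}{20} + C

Recover f(t) by differentiating a candidate F(t); any mismatch rules it out.
Check: d/dt[- \frac{t}{4} - \frac{\log{\left(t^{2} + 5 \right)}}{2} + \frac{\sqrt{5} \operatorname{atan}{\left(\frac{\sqrt{5} t}{5} \right)}}{20}] = \frac{- t^{2} - 4 t - 4}{4 t^{2} + 20}, which equals f(t).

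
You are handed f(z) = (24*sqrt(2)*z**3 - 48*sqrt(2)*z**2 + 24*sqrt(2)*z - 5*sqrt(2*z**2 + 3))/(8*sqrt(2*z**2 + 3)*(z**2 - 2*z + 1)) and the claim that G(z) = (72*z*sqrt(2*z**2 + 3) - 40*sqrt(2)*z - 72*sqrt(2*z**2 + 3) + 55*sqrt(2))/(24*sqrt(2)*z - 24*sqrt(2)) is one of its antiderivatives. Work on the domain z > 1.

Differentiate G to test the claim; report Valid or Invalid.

d/dz[G] = (24*sqrt(2)*z**3 - 48*sqrt(2)*z**2 + 24*sqrt(2)*z - 5*sqrt(2*z**2 + 3))/(8*z**2*sqrt(2*z**2 + 3) - 16*z*sqrt(2*z**2 + 3) + 8*sqrt(2*z**2 + 3))
This equals f(z) exactly, so the claim holds.

Valid: G'(z) = f(z).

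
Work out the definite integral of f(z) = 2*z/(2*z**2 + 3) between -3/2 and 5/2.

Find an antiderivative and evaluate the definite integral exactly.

The substitution u = 4*z**2 + 6 works: f is exactly (dF/du)*(du/dz) for that inner function.
F(z) = log(4*z**2 + 6)/2 is an antiderivative of f.
Check: d/dz[log(4*z**2 + 6)/2] = 2*z/(2*z**2 + 3) = f(z).
F(5/2) = log(31)/2; F(-3/2) = log(15)/2.
Integral = F(5/2) - F(-3/2) = -log(15)/2 + log(31)/2.

Antiderivative: F(z) = log(4*z**2 + 6)/2; value = -log(15)/2 + log(31)/2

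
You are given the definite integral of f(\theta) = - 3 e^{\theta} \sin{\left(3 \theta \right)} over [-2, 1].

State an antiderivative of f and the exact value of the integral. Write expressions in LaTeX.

For F(\theta) to be correct the identity F'(\theta) - f(\theta) = 0 must hold.
F(\theta) = - \frac{3 e^{\theta} \sin{\left(3 \theta \right)}}{10} + \frac{9 e^{\theta} \cos{\left(3 \theta \right)}}{10} is an antiderivative of f.
Check: d/d\theta[- \frac{3 e^{\theta} \sin{\left(3 \theta \right)}}{10} + \frac{9 e^{\theta} \cos{\left(3 \theta \right)}}{10}] = - 3 e^{\theta} \sin{\left(3 \theta \right)} = f(\theta).
F(1) = \frac{9 e \cos{\left(3 \right)}}{10} - \frac{3 e \sin{\left(3 \right)}}{10}; F(-2) = \frac{3 \sin{\left(6 \right)}}{10 e^{2}} + \frac{9 \cos{\left(6 \right)}}{10 e^{2}}.
Integral = F(1) - F(-2) = \frac{9 e \cos{\left(3 \right)}}{10} - \frac{9 \cos{\left(6 \right)}}{10 e^{2}} - \frac{3 e \sin{\left(3 \right)}}{10} - \frac{3 \sin{\left(6 \right)}}{10 e^{2}}.

Antiderivative: F(\theta) = - \frac{3 e^{\theta} \sin{\left(3 \theta \right)}}{10} + \frac{9 e^{\theta} \cos{\left(3 \theta \right)}}{10}; value = \frac{9 e \cos{\left(3 \right)}}{10} - \frac{9 \cos{\left(6 \right)}}{10 e^{2}} - \frac{3 e \sin{\left(3 \right)}}{10} - \frac{3 \sin{\left(6 \right)}}{10 e^{2}}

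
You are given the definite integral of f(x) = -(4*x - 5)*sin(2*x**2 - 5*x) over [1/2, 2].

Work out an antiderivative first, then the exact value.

Antiderivative: F(x) = cos(2*x**2 - 5*x); value = 0

The substitution u = 2*x**2 - 5*x works: f is exactly (dF/du)*(du/dx) for that inner function.
F(x) = cos(2*x**2 - 5*x) is an antiderivative of f.
Check: d/dx[cos(2*x**2 - 5*x)] = -4*x*sin(2*x**2 - 5*x) + 5*sin(2*x**2 - 5*x), which equals f(x).
F(2) = cos(2); F(1/2) = cos(2).
Integral = F(2) - F(1/2) = 0.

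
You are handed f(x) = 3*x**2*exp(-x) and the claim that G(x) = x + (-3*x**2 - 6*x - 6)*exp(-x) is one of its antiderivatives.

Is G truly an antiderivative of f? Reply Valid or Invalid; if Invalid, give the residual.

d/dx[G] = (3*x**2 + exp(x))*exp(-x)
d/dx[G] - f(x) = 1 != 0.

Invalid: d/dx[G] - f = 1, which is not 0.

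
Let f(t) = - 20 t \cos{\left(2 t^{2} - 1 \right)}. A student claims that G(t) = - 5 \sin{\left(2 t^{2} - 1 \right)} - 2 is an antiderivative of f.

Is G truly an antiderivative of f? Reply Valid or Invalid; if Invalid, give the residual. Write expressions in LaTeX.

Valid. The derivative of G reproduces f.

d/dt[G] = - 20 t \cos{\left(2 t^{2} - 1 \right)}
This equals f(t) exactly, so the claim holds.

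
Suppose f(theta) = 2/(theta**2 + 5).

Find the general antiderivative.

A candidate is checked by its d/dtheta: the result must match f(theta).
Check: d/dtheta[2*sqrt(5)*atan(sqrt(5)*theta/5)/5] = 2/(theta**2 + 5) = f(theta).

F(theta) = 2*sqrt(5)*atan(sqrt(5)*theta/5)/5 + C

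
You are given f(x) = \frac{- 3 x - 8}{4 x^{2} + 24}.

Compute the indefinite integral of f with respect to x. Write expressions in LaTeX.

F(x) = - \frac{3 \log{\left(x^{2} + 6 \right)}}{8} - \frac{\sqrt{6} \operatorname{atan}{\left(\frac{\sqrt{6} x}{6} \right)}}{3} + C

Check any antiderivative F(x) by computing F'(x) and comparing it with f(x).
Check: d/dx[- \frac{3 \log{\left(x^{2} + 6 \right)}}{8} - \frac{\sqrt{6} \operatorname{atan}{\left(\frac{\sqrt{6} x}{6} \right)}}{3}] = \frac{- 3 x - 8}{4 x^{2} + 24} = f(x).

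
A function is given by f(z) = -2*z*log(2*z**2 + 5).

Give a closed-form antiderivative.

An antiderivative is F(z) = -(2*z**2*log(2*z**2 + 5) - 2*z**2 + 5*log(2*z**2 + 5))/2.

Since d/dz undoes antidifferentiation here, F'(z) = f(z) is required of F(z).
Check: d/dz[-(2*z**2*log(2*z**2 + 5) - 2*z**2 + 5*log(2*z**2 + 5))/2] = -2*z*log(2*z**2 + 5) = f(z).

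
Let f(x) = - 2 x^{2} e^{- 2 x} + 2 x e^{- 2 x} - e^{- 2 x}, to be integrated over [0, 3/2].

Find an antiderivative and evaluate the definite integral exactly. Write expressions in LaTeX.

Recognize the product-rule pattern: f = u'v + uv' with u = x^{2} + \frac{1}{2}, v = e^{- 2 x}, so integration by parts undoes it.
F(x) = \frac{\left(2 x^{2} + 1\right) e^{- 2 x}}{2} is an antiderivative of f.
Check: d/dx[\frac{\left(2 x^{2} + 1\right) e^{- 2 x}}{2}] = \left(- 2 x^{2} + 2 x - 1\right) e^{- 2 x}, which equals f(x).
F(3/2) = \frac{11}{4 e^{3}}; F(0) = \frac{1}{2}.
Integral = F(3/2) - F(0) = - \frac{1}{2} + \frac{11}{4 e^{3}}.

Antiderivative: F(x) = \frac{\left(2 x^{2} + 1\right) e^{- 2 x}}{2}; value = - \frac{1}{2} + \frac{11}{4 e^{3}}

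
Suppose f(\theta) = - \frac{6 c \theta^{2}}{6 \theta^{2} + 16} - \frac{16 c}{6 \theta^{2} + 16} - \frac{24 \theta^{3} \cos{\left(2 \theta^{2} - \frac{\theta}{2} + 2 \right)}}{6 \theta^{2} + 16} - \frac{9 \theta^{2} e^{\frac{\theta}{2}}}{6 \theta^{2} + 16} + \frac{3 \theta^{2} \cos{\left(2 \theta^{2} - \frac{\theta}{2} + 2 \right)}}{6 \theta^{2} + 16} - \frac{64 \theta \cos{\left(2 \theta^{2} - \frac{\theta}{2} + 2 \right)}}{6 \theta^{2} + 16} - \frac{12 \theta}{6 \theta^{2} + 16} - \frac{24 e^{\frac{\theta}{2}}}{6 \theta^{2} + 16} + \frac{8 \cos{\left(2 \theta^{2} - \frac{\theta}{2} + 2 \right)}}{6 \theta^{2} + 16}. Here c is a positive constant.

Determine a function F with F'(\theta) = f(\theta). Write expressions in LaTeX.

Integrate term by term and add the pieces.
Check: d/d\theta[- c \theta - 3 e^{\frac{\theta}{2}} - \log{\left(\frac{\theta^{2}}{2} + \frac{4}{3} \right)} - \sin{\left(2 \theta^{2} - \frac{\theta}{2} + 2 \right)}] = \frac{- 6 c \theta^{2} - 16 c - 24 \theta^{3} \cos{\left(2 \theta^{2} - \frac{\theta}{2} + 2 \right)} - 9 \theta^{2} e^{\frac{\theta}{2}} + 3 \theta^{2} \cos{\left(2 \theta^{2} - \frac{\theta}{2} + 2 \right)} - 64 \theta \cos{\left(2 \theta^{2} - \frac{\theta}{2} + 2 \right)} - 12 \theta - 24 e^{\frac{\theta}{2}} + 8 \cos{\left(2 \theta^{2} - \frac{\theta}{2} + 2 \right)}}{6 \theta^{2} + 16}, which equals f(\theta).

An antiderivative is F(\theta) = - c \theta - 3 e^{\frac{\theta}{2}} - \log{\left(\frac{\theta^{2}}{2} + \frac{4}{3} \right)} - \sin{\left(2 \theta^{2} - \frac{\theta}{2} + 2 \right)}.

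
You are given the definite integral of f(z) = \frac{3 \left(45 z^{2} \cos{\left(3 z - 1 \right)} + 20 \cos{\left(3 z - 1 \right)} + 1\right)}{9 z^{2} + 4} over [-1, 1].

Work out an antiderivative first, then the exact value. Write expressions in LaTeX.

Recover f(z) by differentiating a candidate F(z); any mismatch rules it out.
F(z) = 5 \sin{\left(3 z - 1 \right)} + \frac{\operatorname{atan}{\left(\frac{3 z}{2} \right)}}{2} is an antiderivative of f.
Check: d/dz[5 \sin{\left(3 z - 1 \right)} + \frac{\operatorname{atan}{\left(\frac{3 z}{2} \right)}}{2}] = \frac{135 z^{2} \cos{\left(3 z - 1 \right)} + 60 \cos{\left(3 z - 1 \right)} + 3}{9 z^{2} + 4}, which equals f(z).
F(1) = \frac{\operatorname{atan}{\left(\frac{3}{2} \right)}}{2} + 5 \sin{\left(2 \right)}; F(-1) = - \frac{\operatorname{atan}{\left(\frac{3}{2} \right)}}{2} - 5 \sin{\left(4 \right)}.
Integral = F(1) - F(-1) = 5 \sin{\left(4 \right)} + \operatorname{atan}{\left(\frac{3}{2} \right)} + 5 \sin{\left(2 \right)}.

Antiderivative: F(z) = 5 \sin{\left(3 z - 1 \right)} + \frac{\operatorname{atan}{\left(\frac{3 z}{2} \right)}}{2}; value = 5 \sin{\left(4 \right)} + \operatorname{atan}{\left(\frac{3}{2} \right)} + 5 \sin{\left(2 \right)}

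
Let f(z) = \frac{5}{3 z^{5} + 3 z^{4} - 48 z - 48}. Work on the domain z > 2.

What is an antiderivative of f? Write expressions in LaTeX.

An antiderivative is F(z) = - \frac{- 5 \log{\left(z - 2 \right)} + 32 \log{\left(z + 1 \right)} - 15 \log{\left(z + 2 \right)} - 6 \log{\left(z^{2} + 4 \right)} + 6 \operatorname{atan}{\left(\frac{z}{2} \right)}}{288}.

Factor the denominator (3 \left(z - 2\right) \left(z + 1\right) \left(z + 2\right) \left(z^{2} + 4\right)) and decompose: f = \frac{z - 1}{24 \left(z^{2} + 4\right)} + \frac{5}{96 \left(z + 2\right)} - \frac{1}{9 \left(z + 1\right)} + \frac{5}{288 \left(z - 2\right)}; each piece integrates to a log, atan, or power term.
Check: d/dz[- \frac{- 5 \log{\left(z - 2 \right)} + 32 \log{\left(z + 1 \right)} - 15 \log{\left(z + 2 \right)} - 6 \log{\left(z^{2} + 4 \right)} + 6 \operatorname{atan}{\left(\frac{z}{2} \right)}}{288}] = \frac{5}{3 z^{5} + 3 z^{4} - 48 z - 48} = f(z).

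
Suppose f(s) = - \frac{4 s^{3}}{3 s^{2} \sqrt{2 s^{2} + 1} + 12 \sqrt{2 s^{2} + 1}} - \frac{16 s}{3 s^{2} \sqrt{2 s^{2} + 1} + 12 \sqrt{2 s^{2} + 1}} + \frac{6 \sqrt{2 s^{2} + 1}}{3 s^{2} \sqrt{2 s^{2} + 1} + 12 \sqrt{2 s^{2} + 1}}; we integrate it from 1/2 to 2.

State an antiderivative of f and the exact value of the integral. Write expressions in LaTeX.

The integrand splits into summands that can be handled one at a time.
F(s) = - \frac{2 \sqrt{2 s^{2} + 1}}{3} + \operatorname{atan}{\left(\frac{s}{2} \right)} is an antiderivative of f.
Check: d/ds[- \frac{2 \sqrt{2 s^{2} + 1}}{3} + \operatorname{atan}{\left(\frac{s}{2} \right)}] = \frac{- 4 s^{3} - 16 s + 6 \sqrt{2 s^{2} + 1}}{3 s^{2} \sqrt{2 s^{2} + 1} + 12 \sqrt{2 s^{2} + 1}}, which equals f(s).
F(2) = -2 + \frac{\pi}{4}; F(1/2) = - \frac{\sqrt{6}}{3} + \operatorname{atan}{\left(\frac{1}{4} \right)}.
Integral = F(2) - F(1/2) = -2 - \operatorname{atan}{\left(\frac{1}{4} \right)} + \frac{\pi}{4} + \frac{\sqrt{6}}{3}.

Antiderivative: F(s) = - \frac{2 \sqrt{2 s^{2} + 1}}{3} + \operatorname{atan}{\left(\frac{s}{2} \right)}; value = -2 - \operatorname{atan}{\left(\frac{1}{4} \right)} + \frac{\pi}{4} + \frac{\sqrt{6}}{3}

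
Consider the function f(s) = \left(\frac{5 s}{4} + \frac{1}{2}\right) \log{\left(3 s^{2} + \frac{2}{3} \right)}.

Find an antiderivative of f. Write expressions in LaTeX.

An antiderivative is F(s) = \frac{- 45 s^{2} + 9 s \left(5 s + 4\right) \log{\left(3 s^{2} + \frac{2}{3} \right)} - 72 s + 10 \log{\left(s^{2} + \frac{2}{9} \right)} + 24 \sqrt{2} \operatorname{atan}{\left(\frac{3 \sqrt{2} s}{2} \right)}}{72}.

A candidate is checked by its d/ds: the result must match f(s).
Check: d/ds[\frac{- 45 s^{2} + 9 s \left(5 s + 4\right) \log{\left(3 s^{2} + \frac{2}{3} \right)} - 72 s + 10 \log{\left(s^{2} + \frac{2}{9} \right)} + 24 \sqrt{2} \operatorname{atan}{\left(\frac{3 \sqrt{2} s}{2} \right)}}{72}] = \frac{5 s \log{\left(3 s^{2} + \frac{2}{3} \right)}}{4} + \frac{\log{\left(3 s^{2} + \frac{2}{3} \right)}}{2}, which equals f(s).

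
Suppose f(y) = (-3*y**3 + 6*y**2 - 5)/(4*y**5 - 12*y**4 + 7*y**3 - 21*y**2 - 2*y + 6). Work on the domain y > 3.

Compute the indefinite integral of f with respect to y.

F(y) = (-1152*log(y - 3) + 2387*log(y - 1/2) - 1375*log(y + 1/2) + 70*log(y**2 + 2) - 4410*sqrt(2)*atan(sqrt(2)*y/2))/13860 + C

The denominator factors as (y - 3)*(2*y - 1)*(2*y + 1)*(y**2 + 2); partial fractions split f into directly integrable pieces: (y - 63)/(99*(y**2 + 2)) - 25/(126*(2*y + 1)) + 31/(90*(2*y - 1)) - 32/(385*(y - 3)).
Check: d/dy[(-1152*log(y - 3) + 2387*log(y - 1/2) - 1375*log(y + 1/2) + 70*log(y**2 + 2) - 4410*sqrt(2)*atan(sqrt(2)*y/2))/13860] = (-3*y**3 + 6*y**2 - 5)/(4*y**5 - 12*y**4 + 7*y**3 - 21*y**2 - 2*y + 6) = f(y).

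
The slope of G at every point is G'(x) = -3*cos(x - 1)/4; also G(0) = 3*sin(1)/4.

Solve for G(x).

G(x) = -3*sin(x - 1)/4

A first test for any G(x): its x-derivative must equal the given G'(x).
A general antiderivative is -3*sin(x - 1)/4 + C.
The condition gives C = 3*sin(1)/4 - (3*sin(1)/4) = 0.
So G(x) = -3*sin(x - 1)/4.
Check: d/dx[-3*sin(x - 1)/4] = -3*cos(x - 1)/4 = G'(x).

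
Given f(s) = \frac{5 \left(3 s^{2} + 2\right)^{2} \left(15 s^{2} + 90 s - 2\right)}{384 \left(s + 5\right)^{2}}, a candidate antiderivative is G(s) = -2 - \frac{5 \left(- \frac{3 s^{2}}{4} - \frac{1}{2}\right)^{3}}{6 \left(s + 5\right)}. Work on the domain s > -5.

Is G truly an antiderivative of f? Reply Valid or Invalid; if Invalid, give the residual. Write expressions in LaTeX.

d/ds[G] = \frac{675 s^{6} + 4050 s^{5} + 810 s^{4} + 5400 s^{3} + 180 s^{2} + 1800 s - 40}{384 s^{2} + 3840 s + 9600}
This equals f(s) exactly, so the claim holds.

Valid - differentiating G returns exactly f.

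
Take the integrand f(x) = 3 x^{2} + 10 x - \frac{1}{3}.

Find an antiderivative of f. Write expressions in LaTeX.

An antiderivative is F(x) = x^{3} + 5 x^{2} - \frac{x}{3}.

Integrate term by term and add the pieces.
Check: d/dx[x^{3} + 5 x^{2} - \frac{x}{3}] = 3 x^{2} + 10 x - \frac{1}{3} = f(x).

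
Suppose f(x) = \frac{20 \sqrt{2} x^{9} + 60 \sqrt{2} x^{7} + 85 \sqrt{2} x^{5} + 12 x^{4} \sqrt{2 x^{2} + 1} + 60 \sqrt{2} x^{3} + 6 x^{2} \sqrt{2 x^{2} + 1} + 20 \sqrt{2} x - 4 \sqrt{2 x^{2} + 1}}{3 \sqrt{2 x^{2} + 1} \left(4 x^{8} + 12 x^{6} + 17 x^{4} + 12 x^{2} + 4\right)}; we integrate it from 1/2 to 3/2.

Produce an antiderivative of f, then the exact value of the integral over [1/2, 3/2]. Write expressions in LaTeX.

Antiderivative: F(x) = \frac{10 \sqrt{2} x^{4} \sqrt{2 x^{2} + 1} + 15 \sqrt{2} x^{2} \sqrt{2 x^{2} + 1} - 4 x + 10 \sqrt{2} \sqrt{2 x^{2} + 1}}{6 \left(2 x^{4} + 3 x^{2} + 2\right)}; value = - \frac{5 \sqrt{3}}{6} + \frac{656}{10419} + \frac{5 \sqrt{11}}{6}

An antiderivative F(x) passes only if d/dx[F] lands on f(x) exactly.
F(x) = \frac{10 \sqrt{2} x^{4} \sqrt{2 x^{2} + 1} + 15 \sqrt{2} x^{2} \sqrt{2 x^{2} + 1} - 4 x + 10 \sqrt{2} \sqrt{2 x^{2} + 1}}{6 \left(2 x^{4} + 3 x^{2} + 2\right)} is an antiderivative of f.
Check: d/dx[\frac{10 \sqrt{2} x^{4} \sqrt{2 x^{2} + 1} + 15 \sqrt{2} x^{2} \sqrt{2 x^{2} + 1} - 4 x + 10 \sqrt{2} \sqrt{2 x^{2} + 1}}{6 \left(2 x^{4} + 3 x^{2} + 2\right)}] = \frac{20 \sqrt{2} x^{9} + 60 \sqrt{2} x^{7} + 85 \sqrt{2} x^{5} + 12 x^{4} \sqrt{2 x^{2} + 1} + 60 \sqrt{2} x^{3} + 6 x^{2} \sqrt{2 x^{2} + 1} + 20 \sqrt{2} x - 4 \sqrt{2 x^{2} + 1}}{12 x^{8} \sqrt{2 x^{2} + 1} + 36 x^{6} \sqrt{2 x^{2} + 1} + 51 x^{4} \sqrt{2 x^{2} + 1} + 36 x^{2} \sqrt{2 x^{2} + 1} + 12 \sqrt{2 x^{2} + 1}}, which equals f(x).
F(3/2) = - \frac{8}{151} + \frac{5 \sqrt{11}}{6}; F(1/2) = - \frac{8}{69} + \frac{5 \sqrt{3}}{6}.
Integral = F(3/2) - F(1/2) = - \frac{5 \sqrt{3}}{6} + \frac{656}{10419} + \frac{5 \sqrt{11}}{6}.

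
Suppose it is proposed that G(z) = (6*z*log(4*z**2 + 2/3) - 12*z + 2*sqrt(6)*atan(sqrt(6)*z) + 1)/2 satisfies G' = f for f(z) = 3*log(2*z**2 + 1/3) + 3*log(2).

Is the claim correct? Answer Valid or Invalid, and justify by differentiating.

d/dz[G] = 3*log(2*z**2 + 1/3) + 3*log(2)
This equals f(z) exactly, so the claim holds.

Valid - the claim checks out under differentiation.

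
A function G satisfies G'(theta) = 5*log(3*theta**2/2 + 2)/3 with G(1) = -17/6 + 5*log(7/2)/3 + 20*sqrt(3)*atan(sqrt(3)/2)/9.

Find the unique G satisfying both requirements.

G(theta) = (30*theta*log(3*theta**2/2 + 2) - 60*theta + 40*sqrt(3)*atan(sqrt(3)*theta/2) + 9)/18

A first test for any G(theta): its theta-derivative must equal the given G'(theta).
A general antiderivative is 5*theta*log(3*theta**2/2 + 2)/3 - 10*theta/3 + 20*sqrt(3)*atan(sqrt(3)*theta/2)/9 + C.
The condition gives C = -17/6 + 5*log(7/2)/3 + 20*sqrt(3)*atan(sqrt(3)/2)/9 - (-10/3 + 5*log(7/2)/3 + 20*sqrt(3)*atan(sqrt(3)/2)/9) = 1/2.
So G(theta) = (30*theta*log(3*theta**2/2 + 2) - 60*theta + 40*sqrt(3)*atan(sqrt(3)*theta/2) + 9)/18.
Check: d/dtheta[(30*theta*log(3*theta**2/2 + 2) - 60*theta + 40*sqrt(3)*atan(sqrt(3)*theta/2) + 9)/18] = 5*log(3*theta**2/2 + 2)/3 = G'(theta).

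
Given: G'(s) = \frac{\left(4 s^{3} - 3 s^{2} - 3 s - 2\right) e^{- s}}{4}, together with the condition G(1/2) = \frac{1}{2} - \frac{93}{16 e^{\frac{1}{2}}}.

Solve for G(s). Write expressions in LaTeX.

G'(s) has the shape u'v + uv' for u = - s^{3} - \frac{9 s^{2}}{4} - \frac{15 s}{4} - \frac{13}{4} and v = e^{- s} — it is the derivative of the product u*v.
A general antiderivative is \frac{\left(- 4 s^{3} - 9 s^{2} - 15 s - 13\right) e^{- s}}{4} + C.
The condition gives C = \frac{1}{2} - \frac{93}{16 e^{\frac{1}{2}}} - (- \frac{93}{16 e^{\frac{1}{2}}}) = \frac{1}{2}.
So G(s) = - \frac{\left(4 s^{3} + 9 s^{2} + 15 s - 2 e^{s} + 13\right) e^{- s}}{4}.
Check: d/ds[- \frac{\left(4 s^{3} + 9 s^{2} + 15 s - 2 e^{s} + 13\right) e^{- s}}{4}] = \frac{\left(4 s^{3} - 3 s^{2} - 3 s - 2\right) e^{- s}}{4} = G'(s).

G(s) = - \frac{\left(4 s^{3} + 9 s^{2} + 15 s - 2 e^{s} + 13\right) e^{- s}}{4}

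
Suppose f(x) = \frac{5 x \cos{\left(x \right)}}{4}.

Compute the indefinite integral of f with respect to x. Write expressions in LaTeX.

F(x) = \frac{5 \left(x \sin{\left(x \right)} + \cos{\left(x \right)}\right)}{4} + C

A first test for any F(x): its x-derivative must equal f(x) identically.
Check: d/dx[\frac{5 \left(x \sin{\left(x \right)} + \cos{\left(x \right)}\right)}{4}] = \frac{5 x \cos{\left(x \right)}}{4} = f(x).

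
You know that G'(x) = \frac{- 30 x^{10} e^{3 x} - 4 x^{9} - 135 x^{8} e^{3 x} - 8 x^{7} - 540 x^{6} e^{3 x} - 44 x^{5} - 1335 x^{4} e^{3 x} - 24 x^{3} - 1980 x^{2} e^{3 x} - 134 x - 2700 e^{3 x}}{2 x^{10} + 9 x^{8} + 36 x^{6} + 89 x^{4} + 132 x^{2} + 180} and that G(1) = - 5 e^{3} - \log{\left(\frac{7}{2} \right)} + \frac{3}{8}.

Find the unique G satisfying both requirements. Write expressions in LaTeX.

A candidate passes only if d/dx[G] lands on the given G'(x) exactly.
A general antiderivative is - 5 e^{3 x} - \log{\left(x^{2} + \frac{5}{2} \right)} - \frac{1}{x^{4} + x^{2} + 6} + C.
The condition gives C = - 5 e^{3} - \log{\left(\frac{7}{2} \right)} + \frac{3}{8} - (- 5 e^{3} - \log{\left(\frac{7}{2} \right)} - \frac{1}{8}) = \frac{1}{2}.
So G(x) = - 5 e^{3 x} - \log{\left(x^{2} + \frac{5}{2} \right)} + \frac{1}{2} - \frac{1}{x^{4} + x^{2} + 6}.
Check: d/dx[- 5 e^{3 x} - \log{\left(x^{2} + \frac{5}{2} \right)} + \frac{1}{2} - \frac{1}{x^{4} + x^{2} + 6}] = \frac{- 30 x^{10} e^{3 x} - 4 x^{9} - 135 x^{8} e^{3 x} - 8 x^{7} - 540 x^{6} e^{3 x} - 44 x^{5} - 1335 x^{4} e^{3 x} - 24 x^{3} - 1980 x^{2} e^{3 x} - 134 x - 2700 e^{3 x}}{2 x^{10} + 9 x^{8} + 36 x^{6} + 89 x^{4} + 132 x^{2} + 180} = G'(x).

G(x) = - 5 e^{3 x} - \log{\left(x^{2} + \frac{5}{2} \right)} + \frac{1}{2} - \frac{1}{x^{4} + x^{2} + 6}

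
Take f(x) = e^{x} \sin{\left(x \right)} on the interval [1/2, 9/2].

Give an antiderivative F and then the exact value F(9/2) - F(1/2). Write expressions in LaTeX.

For F(x) to be correct the identity F'(x) - f(x) = 0 must hold.
F(x) = - \frac{\left(- \sin{\left(x \right)} + \cos{\left(x \right)}\right) e^{x}}{2} is an antiderivative of f.
Check: d/dx[- \frac{\left(- \sin{\left(x \right)} + \cos{\left(x \right)}\right) e^{x}}{2}] = e^{x} \sin{\left(x \right)} = f(x).
F(9/2) = \frac{e^{\frac{9}{2}} \sin{\left(\frac{9}{2} \right)}}{2} - \frac{e^{\frac{9}{2}} \cos{\left(\frac{9}{2} \right)}}{2}; F(1/2) = - \frac{e^{\frac{1}{2}} \cos{\left(\frac{1}{2} \right)}}{2} + \frac{e^{\frac{1}{2}} \sin{\left(\frac{1}{2} \right)}}{2}.
Integral = F(9/2) - F(1/2) = \frac{e^{\frac{9}{2}} \sin{\left(\frac{9}{2} \right)}}{2} - \frac{e^{\frac{1}{2}} \sin{\left(\frac{1}{2} \right)}}{2} + \frac{e^{\frac{1}{2}} \cos{\left(\frac{1}{2} \right)}}{2} - \frac{e^{\frac{9}{2}} \cos{\left(\frac{9}{2} \right)}}{2}.

Antiderivative: F(x) = - \frac{\left(- \sin{\left(x \right)} + \cos{\left(x \right)}\right) e^{x}}{2}; value = \frac{e^{\frac{9}{2}} \sin{\left(\frac{9}{2} \right)}}{2} - \frac{e^{\frac{1}{2}} \sin{\left(\frac{1}{2} \right)}}{2} + \frac{e^{\frac{1}{2}} \cos{\left(\frac{1}{2} \right)}}{2} - \frac{e^{\frac{9}{2}} \cos{\left(\frac{9}{2} \right)}}{2}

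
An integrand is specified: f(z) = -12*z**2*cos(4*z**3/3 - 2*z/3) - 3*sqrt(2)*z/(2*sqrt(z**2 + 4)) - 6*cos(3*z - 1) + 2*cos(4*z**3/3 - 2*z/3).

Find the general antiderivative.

Integrate term by term and add the pieces.
Check: d/dz[-3*sqrt(z**2/2 + 2) - 2*sin(3*z - 1) - 3*sin(4*z**3/3 - 2*z/3)] = (-24*z**2*sqrt(z**2 + 4)*cos(4*z**3/3 - 2*z/3) - 3*sqrt(2)*z - 12*sqrt(z**2 + 4)*cos(3*z - 1) + 4*sqrt(z**2 + 4)*cos(4*z**3/3 - 2*z/3))/(2*sqrt(z**2 + 4)), which equals f(z).

F(z) = -3*sqrt(z**2/2 + 2) - 2*sin(3*z - 1) - 3*sin(4*z**3/3 - 2*z/3) + C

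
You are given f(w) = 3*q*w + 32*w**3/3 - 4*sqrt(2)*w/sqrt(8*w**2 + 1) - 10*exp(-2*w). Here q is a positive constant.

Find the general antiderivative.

F(w) = sqrt(2)*(9*sqrt(2)*q*w**2*exp(2*w) + 16*sqrt(2)*w**4*exp(2*w) - 6*sqrt(8*w**2 + 1)*exp(2*w) + 30*sqrt(2))*exp(-2*w)/12 + C

The integrand splits into summands that can be handled one at a time.
Check: d/dw[sqrt(2)*(9*sqrt(2)*q*w**2*exp(2*w) + 16*sqrt(2)*w**4*exp(2*w) - 6*sqrt(8*w**2 + 1)*exp(2*w) + 30*sqrt(2))*exp(-2*w)/12] = (9*q*w*sqrt(8*w**2 + 1)*exp(2*w) + 32*w**3*sqrt(8*w**2 + 1)*exp(2*w) - 12*sqrt(2)*w*exp(2*w) - 30*sqrt(8*w**2 + 1))*exp(-2*w)/(3*sqrt(8*w**2 + 1)), which equals f(w).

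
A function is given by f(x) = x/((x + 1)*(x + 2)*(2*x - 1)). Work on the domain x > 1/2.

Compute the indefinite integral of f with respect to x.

Factor the denominator ((x + 1)*(x + 2)*(2*x - 1)) and decompose: f = 2/(15*(2*x - 1)) - 2/(5*(x + 2)) + 1/(3*(x + 1)); each piece integrates to a log, atan, or power term.
Check: d/dx[log(x - 1/2)/15 + log(x + 1)/3 - 2*log(x + 2)/5] = x/(2*x**3 + 5*x**2 + x - 2), which equals f(x).

F(x) = log(x - 1/2)/15 + log(x + 1)/3 - 2*log(x + 2)/5 + C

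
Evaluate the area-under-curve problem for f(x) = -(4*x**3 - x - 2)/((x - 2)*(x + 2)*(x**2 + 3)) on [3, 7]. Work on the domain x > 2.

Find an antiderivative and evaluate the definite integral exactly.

Antiderivative: F(x) = (-42*log(x - 2) - 48*log(x + 2) - 39*log(x**2 + 3) - 4*sqrt(3)*atan(sqrt(3)*x/3))/42; value = -13*log(52)/14 - 8*log(9)/7 - 2*sqrt(3)*atan(7*sqrt(3)/3)/21 + 2*sqrt(3)*pi/63 + log(5)/7 + 13*log(12)/14

Factor the denominator ((x - 2)*(x + 2)*(x**2 + 3)) and decompose: f = -(13*x + 2)/(7*(x**2 + 3)) - 8/(7*(x + 2)) - 1/(x - 2); each piece integrates to a log, atan, or power term.
F(x) = (-42*log(x - 2) - 48*log(x + 2) - 39*log(x**2 + 3) - 4*sqrt(3)*atan(sqrt(3)*x/3))/42 is an antiderivative of f.
Check: d/dx[(-42*log(x - 2) - 48*log(x + 2) - 39*log(x**2 + 3) - 4*sqrt(3)*atan(sqrt(3)*x/3))/42] = (-4*x**3 + x + 2)/(x**4 - x**2 - 12), which equals f(x).
F(7) = -13*log(52)/14 - 8*log(9)/7 - log(5) - 2*sqrt(3)*atan(7*sqrt(3)/3)/21; F(3) = -13*log(12)/14 - 8*log(5)/7 - 2*sqrt(3)*pi/63.
Integral = F(7) - F(3) = -13*log(52)/14 - 8*log(9)/7 - 2*sqrt(3)*atan(7*sqrt(3)/3)/21 + 2*sqrt(3)*pi/63 + log(5)/7 + 13*log(12)/14.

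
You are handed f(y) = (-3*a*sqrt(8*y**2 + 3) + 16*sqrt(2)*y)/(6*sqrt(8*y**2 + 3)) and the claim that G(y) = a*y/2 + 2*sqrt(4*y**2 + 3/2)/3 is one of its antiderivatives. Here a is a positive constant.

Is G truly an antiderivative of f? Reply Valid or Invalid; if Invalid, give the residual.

Invalid: d/dy[G] - f = a, which is not 0.

d/dy[G] = (3*a*sqrt(8*y**2 + 3) + 16*sqrt(2)*y)/(6*sqrt(8*y**2 + 3))
d/dy[G] - f(y) = a != 0.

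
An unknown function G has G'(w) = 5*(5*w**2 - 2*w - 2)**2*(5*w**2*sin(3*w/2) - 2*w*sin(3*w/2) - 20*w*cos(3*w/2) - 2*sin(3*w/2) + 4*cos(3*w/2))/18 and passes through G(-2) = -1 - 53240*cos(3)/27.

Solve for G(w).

G'(w) has the shape u'v + uv' for u = 5*(-5*w**2/3 + 2*w/3 + 2/3)**3 and v = cos(3*w/2) — it is the derivative of the product u*v.
A general antiderivative is 5*(-5*w**2/3 + 2*w/3 + 2/3)**3*cos(3*w/2) + C.
The condition gives C = -1 - 53240*cos(3)/27 - (-53240*cos(3)/27) = -1.
So G(w) = -625*w**6*cos(3*w/2)/27 + 250*w**5*cos(3*w/2)/9 + 50*w**4*cos(3*w/2)/3 - 560*w**3*cos(3*w/2)/27 - 20*w**2*cos(3*w/2)/3 + 40*w*cos(3*w/2)/9 + 40*cos(3*w/2)/27 - 1.
Check: d/dw[-625*w**6*cos(3*w/2)/27 + 250*w**5*cos(3*w/2)/9 + 50*w**4*cos(3*w/2)/3 - 560*w**3*cos(3*w/2)/27 - 20*w**2*cos(3*w/2)/3 + 40*w*cos(3*w/2)/9 + 40*cos(3*w/2)/27 - 1] = 625*w**6*sin(3*w/2)/18 - 125*w**5*sin(3*w/2)/3 - 1250*w**5*cos(3*w/2)/9 - 25*w**4*sin(3*w/2) + 1250*w**4*cos(3*w/2)/9 + 280*w**3*sin(3*w/2)/9 + 200*w**3*cos(3*w/2)/3 + 10*w**2*sin(3*w/2) - 560*w**2*cos(3*w/2)/9 - 20*w*sin(3*w/2)/3 - 40*w*cos(3*w/2)/3 - 20*sin(3*w/2)/9 + 40*cos(3*w/2)/9, which equals G'(w).

G(w) = -625*w**6*cos(3*w/2)/27 + 250*w**5*cos(3*w/2)/9 + 50*w**4*cos(3*w/2)/3 - 560*w**3*cos(3*w/2)/27 - 20*w**2*cos(3*w/2)/3 + 40*w*cos(3*w/2)/9 + 40*cos(3*w/2)/27 - 1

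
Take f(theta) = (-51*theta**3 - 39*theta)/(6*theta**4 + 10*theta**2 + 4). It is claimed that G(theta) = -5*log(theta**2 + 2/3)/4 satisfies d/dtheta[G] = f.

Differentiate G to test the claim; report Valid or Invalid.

d/dtheta[G] = -15*theta/(6*theta**2 + 4)
d/dtheta[G] - f(theta) = 6*theta/(theta**2 + 1) != 0.

Invalid: d/dtheta[G] - f = 6*theta/(theta**2 + 1), which is not 0.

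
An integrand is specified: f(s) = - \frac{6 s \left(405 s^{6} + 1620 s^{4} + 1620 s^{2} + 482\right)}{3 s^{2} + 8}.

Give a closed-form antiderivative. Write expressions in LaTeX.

Any candidate F(s) must reproduce f(s) exactly when differentiated.
Check: d/ds[- 135 s^{6} - 270 s^{4} - 180 s^{2} - 2 \log{\left(3 s^{2} + 8 \right)}] = \frac{- 2430 s^{7} - 9720 s^{5} - 9720 s^{3} - 2892 s}{3 s^{2} + 8}, which equals f(s).

An antiderivative is F(s) = - 135 s^{6} - 270 s^{4} - 180 s^{2} - 2 \log{\left(3 s^{2} + 8 \right)}.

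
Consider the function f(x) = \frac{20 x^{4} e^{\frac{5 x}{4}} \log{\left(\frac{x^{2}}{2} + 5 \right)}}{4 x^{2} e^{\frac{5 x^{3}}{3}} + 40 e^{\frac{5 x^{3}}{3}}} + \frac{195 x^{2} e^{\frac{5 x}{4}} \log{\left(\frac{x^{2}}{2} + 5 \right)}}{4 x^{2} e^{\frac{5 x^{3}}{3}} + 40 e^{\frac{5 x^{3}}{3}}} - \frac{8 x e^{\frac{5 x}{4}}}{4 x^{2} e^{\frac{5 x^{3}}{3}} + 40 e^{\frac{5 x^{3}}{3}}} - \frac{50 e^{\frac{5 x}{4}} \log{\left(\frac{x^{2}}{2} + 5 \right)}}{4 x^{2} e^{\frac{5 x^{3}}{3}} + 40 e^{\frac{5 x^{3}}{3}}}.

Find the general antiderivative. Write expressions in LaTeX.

F(x) = - e^{\frac{5 x}{4}} e^{- \frac{5 x^{3}}{3}} \log{\left(\frac{x^{2}}{2} + 5 \right)} + C

Recognize the product-rule pattern: f = u'v + uv' with u = - e^{- \frac{5 x^{3}}{3} + \frac{5 x}{4}}, v = \log{\left(\frac{x^{2}}{2} + 5 \right)}, so integration by parts undoes it.
Check: d/dx[- e^{\frac{5 x}{4}} e^{- \frac{5 x^{3}}{3}} \log{\left(\frac{x^{2}}{2} + 5 \right)}] = \frac{20 x^{4} e^{\frac{5 x}{4}} \log{\left(\frac{x^{2}}{2} + 5 \right)} + 195 x^{2} e^{\frac{5 x}{4}} \log{\left(\frac{x^{2}}{2} + 5 \right)} - 8 x e^{\frac{5 x}{4}} - 50 e^{\frac{5 x}{4}} \log{\left(\frac{x^{2}}{2} + 5 \right)}}{4 x^{2} e^{\frac{5 x^{3}}{3}} + 40 e^{\frac{5 x^{3}}{3}}}, which equals f(x).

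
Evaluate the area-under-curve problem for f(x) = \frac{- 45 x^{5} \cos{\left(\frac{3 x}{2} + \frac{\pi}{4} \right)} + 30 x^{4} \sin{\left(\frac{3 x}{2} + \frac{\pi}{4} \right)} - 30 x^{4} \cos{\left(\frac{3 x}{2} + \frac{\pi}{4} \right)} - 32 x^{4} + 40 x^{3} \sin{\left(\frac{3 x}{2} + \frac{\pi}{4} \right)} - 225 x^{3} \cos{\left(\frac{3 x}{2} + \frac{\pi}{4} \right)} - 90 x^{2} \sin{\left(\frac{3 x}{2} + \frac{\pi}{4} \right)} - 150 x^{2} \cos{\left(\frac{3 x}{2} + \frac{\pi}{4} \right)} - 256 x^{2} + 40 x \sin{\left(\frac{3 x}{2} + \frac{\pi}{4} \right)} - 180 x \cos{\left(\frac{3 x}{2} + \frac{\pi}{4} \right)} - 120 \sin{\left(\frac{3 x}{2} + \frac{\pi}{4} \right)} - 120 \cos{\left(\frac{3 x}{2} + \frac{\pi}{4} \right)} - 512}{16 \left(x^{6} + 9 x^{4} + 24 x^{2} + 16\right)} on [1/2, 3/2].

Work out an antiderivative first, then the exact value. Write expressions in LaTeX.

For F(x) to be correct the identity F'(x) - f(x) = 0 must hold.
F(x) = \frac{- 16 x^{2} \operatorname{atan}{\left(x \right)} - 15 x \sin{\left(\frac{3 x}{2} + \frac{\pi}{4} \right)} - 10 \sin{\left(\frac{3 x}{2} + \frac{\pi}{4} \right)} - 64 \operatorname{atan}{\left(x \right)}}{8 x^{2} + 32} is an antiderivative of f.
Check: d/dx[\frac{- 16 x^{2} \operatorname{atan}{\left(x \right)} - 15 x \sin{\left(\frac{3 x}{2} + \frac{\pi}{4} \right)} - 10 \sin{\left(\frac{3 x}{2} + \frac{\pi}{4} \right)} - 64 \operatorname{atan}{\left(x \right)}}{8 x^{2} + 32}] = \frac{- 45 x^{5} \cos{\left(\frac{3 x}{2} + \frac{\pi}{4} \right)} + 30 x^{4} \sin{\left(\frac{3 x}{2} + \frac{\pi}{4} \right)} - 30 x^{4} \cos{\left(\frac{3 x}{2} + \frac{\pi}{4} \right)} - 32 x^{4} + 40 x^{3} \sin{\left(\frac{3 x}{2} + \frac{\pi}{4} \right)} - 225 x^{3} \cos{\left(\frac{3 x}{2} + \frac{\pi}{4} \right)} - 90 x^{2} \sin{\left(\frac{3 x}{2} + \frac{\pi}{4} \right)} - 150 x^{2} \cos{\left(\frac{3 x}{2} + \frac{\pi}{4} \right)} - 256 x^{2} + 40 x \sin{\left(\frac{3 x}{2} + \frac{\pi}{4} \right)} - 180 x \cos{\left(\frac{3 x}{2} + \frac{\pi}{4} \right)} - 120 \sin{\left(\frac{3 x}{2} + \frac{\pi}{4} \right)} - 120 \cos{\left(\frac{3 x}{2} + \frac{\pi}{4} \right)} - 512}{16 x^{6} + 144 x^{4} + 384 x^{2} + 256}, which equals f(x).
F(3/2) = - 2 \operatorname{atan}{\left(\frac{3}{2} \right)} - \frac{13 \sin{\left(\frac{\pi}{4} + \frac{9}{4} \right)}}{20}; F(1/2) = - 2 \operatorname{atan}{\left(\frac{1}{2} \right)} - \frac{35 \sin{\left(\frac{3}{4} + \frac{\pi}{4} \right)}}{68}.
Integral = F(3/2) - F(1/2) = - 2 \operatorname{atan}{\left(\frac{3}{2} \right)} - \frac{13 \sin{\left(\frac{\pi}{4} + \frac{9}{4} \right)}}{20} + \frac{35 \sin{\left(\frac{3}{4} + \frac{\pi}{4} \right)}}{68} + 2 \operatorname{atan}{\left(\frac{1}{2} \right)}.

Antiderivative: F(x) = \frac{- 16 x^{2} \operatorname{atan}{\left(x \right)} - 15 x \sin{\left(\frac{3 x}{2} + \frac{\pi}{4} \right)} - 10 \sin{\left(\frac{3 x}{2} + \frac{\pi}{4} \right)} - 64 \operatorname{atan}{\left(x \right)}}{8 x^{2} + 32}; value = - 2 \operatorname{atan}{\left(\frac{3}{2} \right)} - \frac{13 \sin{\left(\frac{\pi}{4} + \frac{9}{4} \right)}}{20} + \frac{35 \sin{\left(\frac{3}{4} + \frac{\pi}{4} \right)}}{68} + 2 \operatorname{atan}{\left(\frac{1}{2} \right)}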